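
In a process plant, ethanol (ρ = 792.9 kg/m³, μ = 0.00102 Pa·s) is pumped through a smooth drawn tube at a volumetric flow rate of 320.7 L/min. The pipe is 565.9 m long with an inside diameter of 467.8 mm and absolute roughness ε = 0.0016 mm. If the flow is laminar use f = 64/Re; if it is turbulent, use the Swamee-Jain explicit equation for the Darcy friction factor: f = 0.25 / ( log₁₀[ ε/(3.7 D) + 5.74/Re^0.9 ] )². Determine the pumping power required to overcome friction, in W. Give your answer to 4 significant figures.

P ≈ 0.07426 W

Q = 320.7 L/min = 320.7/60000 = 0.005345 m³/s.
Cross-sectional area A = πD²/4 = π(0.4678)²/4 = 0.1719 m²; mean velocity V = Q/A = 0.005345/0.1719 = 0.0311 m/s.
Reynolds number Re = ρVD/μ = 792.9 · 0.0311 · 0.4678 / 0.00102 = 1.131e+04.
Re > 4000 → turbulent. Relative roughness ε/D = 1.6e-06/0.4678 = 3.42e-06. Swamee-Jain: f = 0.25/(log₁₀[3.42e-06/3.7 + 5.74/1.131e+04^0.9])² = 0.25/(log₁₀[9.24e-07 + 0.00129])² = 0.25/(-2.889)² = 0.02996.
Darcy-Weisbach: ΔP = f(L/D)(ρV²/2) = 0.02996·(565.9/0.4678)·(792.9·0.0311²/2) = 0.02996·1210·0.3834 = 13.89 Pa.
Pumping power P = QΔP = 0.005345·13.89 = 0.074264 W = 0.07426 W.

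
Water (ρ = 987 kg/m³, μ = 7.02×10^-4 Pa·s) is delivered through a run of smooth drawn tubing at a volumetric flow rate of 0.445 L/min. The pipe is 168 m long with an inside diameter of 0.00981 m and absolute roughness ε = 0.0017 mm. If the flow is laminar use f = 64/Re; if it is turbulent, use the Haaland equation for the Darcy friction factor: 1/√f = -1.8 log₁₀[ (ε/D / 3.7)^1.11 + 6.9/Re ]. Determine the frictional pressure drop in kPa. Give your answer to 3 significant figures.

ΔP ≈ 3.85 kPa

Q = 0.445 L/min = 0.445/60000 = 7.417e-06 m³/s.
Cross-sectional area A = πD²/4 = π(0.00981)²/4 = 7.558e-05 m²; mean velocity V = Q/A = 7.417e-06/7.558e-05 = 0.09813 m/s.
Reynolds number Re = ρVD/μ = 987 · 0.09813 · 0.00981 / 0.000702 = 1353.
Re < 2300 → laminar flow, so f = 64/Re = 64/1353 = 0.04729 (the turbulent correlation is not needed).
Darcy-Weisbach: ΔP = f(L/D)(ρV²/2) = 0.04729·(168/0.00981)·(987·0.09813²/2) = 0.04729·1.713e+04·4.752 = 3848 Pa.
ΔP = 3848 Pa = 3.85 kPa.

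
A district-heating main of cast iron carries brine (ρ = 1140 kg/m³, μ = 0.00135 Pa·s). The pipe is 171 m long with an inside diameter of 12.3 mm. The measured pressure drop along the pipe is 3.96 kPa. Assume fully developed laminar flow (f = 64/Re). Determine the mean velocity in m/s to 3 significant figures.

For laminar flow, f = 64/Re with Re = ρVD/μ, so Darcy-Weisbach reduces to ΔP = 32μLV/D². Solving for V: V = ΔP·D²/(32μL) = 3960·(0.0123)²/(32·0.00135·171) = 0.0811 m/s.
Check: Re = ρVD/μ = 1140·0.0811·0.0123/0.00135 = 842.4 < 2300, so the laminar assumption holds.

V ≈ 0.0811 m/s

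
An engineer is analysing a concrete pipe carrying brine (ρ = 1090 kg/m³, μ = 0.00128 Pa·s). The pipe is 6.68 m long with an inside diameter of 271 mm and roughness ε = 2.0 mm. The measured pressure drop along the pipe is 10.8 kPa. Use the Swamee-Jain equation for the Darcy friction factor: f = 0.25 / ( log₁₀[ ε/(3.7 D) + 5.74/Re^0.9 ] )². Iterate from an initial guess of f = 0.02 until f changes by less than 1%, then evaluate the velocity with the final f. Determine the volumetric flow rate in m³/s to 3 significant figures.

Q ≈ 0.279 m³/s

Rearranging Darcy-Weisbach: V = √(2·ΔP·D/(f·L·ρ)). With ε/D = 0.002/0.271 = 0.00738, iterate starting from f = 0.02:
  f = 0.02 → V = √(2·1.08e+04·0.271/(0.02·6.68·1090)) = 6.34 m/s; Re = ρVD/μ = 1.463e+06; f → 0.03438
  f = 0.03438 → V = 4.836 m/s; Re = 1.116e+06; f → 0.0344
Converged (Δf/f < 1%). With the final f = 0.0344: V = √(2·1.08e+04·0.271/(0.0344·6.68·1090)) = 4.834 m/s.
Q = V·A = 4.834·(π/4·0.271²) = 0.2788 m³/s = 0.279 m³/s.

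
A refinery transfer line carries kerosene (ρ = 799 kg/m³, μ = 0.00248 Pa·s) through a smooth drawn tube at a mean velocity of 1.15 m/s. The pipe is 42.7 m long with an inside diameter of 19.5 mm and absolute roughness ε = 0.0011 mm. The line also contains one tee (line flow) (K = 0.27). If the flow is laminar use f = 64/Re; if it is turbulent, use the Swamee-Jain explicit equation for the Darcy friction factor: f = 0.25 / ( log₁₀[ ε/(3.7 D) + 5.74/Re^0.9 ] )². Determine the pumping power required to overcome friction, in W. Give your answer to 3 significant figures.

Reynolds number Re = ρVD/μ = 799 · 1.15 · 0.0195 / 0.00248 = 7225.
Re > 4000 → turbulent. Relative roughness ε/D = 1.1e-06/0.0195 = 5.64e-05. Swamee-Jain: f = 0.25/(log₁₀[5.64e-05/3.7 + 5.74/7225^0.9])² = 0.25/(log₁₀[1.52e-05 + 0.00193])² = 0.25/(-2.711)² = 0.03403.
Total minor-loss coefficient ΣK = 1·0.27 = 0.27.
ΔP = [f·L/D + ΣK]·(ρV²/2) = [0.03403·42.7/0.0195 + 0.27]·(799·1.15²/2) = [74.51 + 0.27]·528.3 = 3.951e+04 Pa.
Q = V·A = 1.15·0.0002986 = 0.0003434 m³/s.
Pumping power P = QΔP = 0.0003434·3.951e+04 = 13.57 W = 13.6 W.

P ≈ 13.6 W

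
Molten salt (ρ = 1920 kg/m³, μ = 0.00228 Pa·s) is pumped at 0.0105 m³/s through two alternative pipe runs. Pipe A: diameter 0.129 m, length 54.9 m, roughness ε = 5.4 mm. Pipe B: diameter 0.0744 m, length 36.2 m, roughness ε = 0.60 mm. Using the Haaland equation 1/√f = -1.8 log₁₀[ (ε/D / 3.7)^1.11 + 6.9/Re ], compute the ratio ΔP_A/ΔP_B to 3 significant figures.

Pipe A: V = Q/A = 0.0105/0.01307 = 0.8034 m/s; Re = 8.727e+04; ε/D = 0.0419; Haaland → f = 0.06643; ΔP_A = f(L/D)(ρV²/2) = 1.752e+04 Pa.
Pipe B: V = Q/A = 0.0105/0.004347 = 2.415 m/s; Re = 1.513e+05; ε/D = 0.00806; Haaland → f = 0.03578; ΔP_B = f(L/D)(ρV²/2) = 9.749e+04 Pa.
ΔP_A/ΔP_B = 1.752e+04/9.749e+04 = 0.180.

ΔP_A/ΔP_B ≈ 0.180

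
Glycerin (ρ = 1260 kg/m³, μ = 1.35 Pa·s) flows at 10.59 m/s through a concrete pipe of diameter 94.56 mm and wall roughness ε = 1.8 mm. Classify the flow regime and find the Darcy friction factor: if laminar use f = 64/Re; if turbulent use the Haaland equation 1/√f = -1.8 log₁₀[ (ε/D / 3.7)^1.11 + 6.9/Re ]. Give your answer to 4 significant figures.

f ≈ 0.06848

Re = ρVD/μ = 1260·10.59·0.09456/1.35 = 934.6.
Re < 2300 → laminar, so f = 64/Re = 0.06848 (roughness is irrelevant in laminar flow).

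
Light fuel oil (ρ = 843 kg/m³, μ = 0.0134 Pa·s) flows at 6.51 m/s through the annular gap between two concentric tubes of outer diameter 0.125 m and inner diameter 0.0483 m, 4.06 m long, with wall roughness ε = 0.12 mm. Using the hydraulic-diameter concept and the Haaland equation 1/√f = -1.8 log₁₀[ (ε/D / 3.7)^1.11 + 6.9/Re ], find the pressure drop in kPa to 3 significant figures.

Hydraulic diameter D_h = 4A/P = D_o - D_i = 0.125 - 0.0483 = 0.0767 m.
Re = ρVD_h/μ = 843·6.51·0.0767/0.0134 = 3.141e+04.
ε/D_h = 0.00012/0.0767 = 0.00156; Haaland gives 1/√f = -1.8 log₁₀[0.00018+0.00022] = 6.117, so f = 0.02672.
ΔP = f(L/D_h)(ρV²/2) = 0.02672·4.06/0.0767·1.786e+04 = 2.527e+04 Pa.
ΔP = 25.3 kPa.

ΔP ≈ 25.3 kPa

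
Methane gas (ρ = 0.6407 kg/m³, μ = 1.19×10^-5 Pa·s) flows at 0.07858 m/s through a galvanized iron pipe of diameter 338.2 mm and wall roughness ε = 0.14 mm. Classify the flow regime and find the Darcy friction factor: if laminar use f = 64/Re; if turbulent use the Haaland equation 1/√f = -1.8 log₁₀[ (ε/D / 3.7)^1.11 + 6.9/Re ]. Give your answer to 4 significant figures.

f ≈ 0.04473

Re = ρVD/μ = 0.6407·0.07858·0.3382/1.19e-05 = 1431.
Re < 2300 → laminar, so f = 64/Re = 0.04473 (roughness is irrelevant in laminar flow).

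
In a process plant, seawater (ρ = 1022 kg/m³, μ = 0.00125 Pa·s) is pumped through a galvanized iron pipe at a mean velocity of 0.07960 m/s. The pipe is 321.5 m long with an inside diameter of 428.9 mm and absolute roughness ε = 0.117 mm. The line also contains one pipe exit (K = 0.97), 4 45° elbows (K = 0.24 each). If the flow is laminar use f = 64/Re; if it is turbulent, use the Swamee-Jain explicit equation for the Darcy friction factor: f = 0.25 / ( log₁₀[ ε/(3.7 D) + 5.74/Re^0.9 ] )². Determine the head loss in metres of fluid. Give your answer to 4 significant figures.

Reynolds number Re = ρVD/μ = 1022 · 0.0796 · 0.4289 / 0.00125 = 2.791e+04.
Re > 4000 → turbulent. Relative roughness ε/D = 0.000117/0.4289 = 0.000273. Swamee-Jain: f = 0.25/(log₁₀[0.000273/3.7 + 5.74/2.791e+04^0.9])² = 0.25/(log₁₀[7.37e-05 + 0.000572])² = 0.25/(-3.19)² = 0.02457.
Total minor-loss coefficient ΣK = 1·0.97 + 4·0.24 = 1.93.
ΔP = [f·L/D + ΣK]·(ρV²/2) = [0.02457·321.5/0.4289 + 1.93]·(1022·0.0796²/2) = [18.42 + 1.93]·3.238 = 65.89 Pa.
Head loss h_f = ΔP/(ρg) = 65.89/(1022·9.81) = 0.006572 m.

h_f ≈ 0.006572 m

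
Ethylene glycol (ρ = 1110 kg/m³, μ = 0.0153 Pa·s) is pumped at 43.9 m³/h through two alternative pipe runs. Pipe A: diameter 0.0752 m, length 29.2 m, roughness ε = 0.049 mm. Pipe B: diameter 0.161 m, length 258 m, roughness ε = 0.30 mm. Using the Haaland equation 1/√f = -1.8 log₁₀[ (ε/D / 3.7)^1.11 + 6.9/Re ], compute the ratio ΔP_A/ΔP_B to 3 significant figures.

ΔP_A/ΔP_B ≈ 4.04

Pipe A: V = Q/A = 0.01219/0.004441 = 2.746 m/s; Re = 1.498e+04; ε/D = 0.000652; Haaland → f = 0.02874; ΔP_A = f(L/D)(ρV²/2) = 4.67e+04 Pa.
Pipe B: V = Q/A = 0.01219/0.02036 = 0.599 m/s; Re = 6996; ε/D = 0.00186; Haaland → f = 0.03622; ΔP_B = f(L/D)(ρV²/2) = 1.156e+04 Pa.
ΔP_A/ΔP_B = 4.67e+04/1.156e+04 = 4.04.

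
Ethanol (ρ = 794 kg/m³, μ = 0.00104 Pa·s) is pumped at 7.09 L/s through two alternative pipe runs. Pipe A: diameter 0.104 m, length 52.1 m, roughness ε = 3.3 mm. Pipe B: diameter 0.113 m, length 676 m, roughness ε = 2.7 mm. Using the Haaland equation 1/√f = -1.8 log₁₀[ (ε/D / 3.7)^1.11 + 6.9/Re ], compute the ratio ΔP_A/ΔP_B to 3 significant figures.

Pipe A: V = Q/A = 0.00709/0.008495 = 0.8346 m/s; Re = 6.627e+04; ε/D = 0.0317; Haaland → f = 0.0591; ΔP_A = f(L/D)(ρV²/2) = 8188 Pa.
Pipe B: V = Q/A = 0.00709/0.01003 = 0.707 m/s; Re = 6.099e+04; ε/D = 0.0239; Haaland → f = 0.0528; ΔP_B = f(L/D)(ρV²/2) = 6.267e+04 Pa.
ΔP_A/ΔP_B = 8188/6.267e+04 = 0.131.

ΔP_A/ΔP_B ≈ 0.131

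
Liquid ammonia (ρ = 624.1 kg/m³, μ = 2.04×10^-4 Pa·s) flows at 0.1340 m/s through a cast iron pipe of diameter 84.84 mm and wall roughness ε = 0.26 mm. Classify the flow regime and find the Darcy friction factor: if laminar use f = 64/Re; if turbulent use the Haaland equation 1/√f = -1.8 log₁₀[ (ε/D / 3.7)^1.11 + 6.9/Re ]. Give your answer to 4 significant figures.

Re = ρVD/μ = 624.1·0.134·0.08484/0.000204 = 3.478e+04.
Re > 4000 → turbulent. ε/D = 0.00026/0.08484 = 0.00306; Haaland: 1/√f = -1.8 log₁₀[0.000379 + 0.000198] = 5.829, so f = 0.02943.

f ≈ 0.02943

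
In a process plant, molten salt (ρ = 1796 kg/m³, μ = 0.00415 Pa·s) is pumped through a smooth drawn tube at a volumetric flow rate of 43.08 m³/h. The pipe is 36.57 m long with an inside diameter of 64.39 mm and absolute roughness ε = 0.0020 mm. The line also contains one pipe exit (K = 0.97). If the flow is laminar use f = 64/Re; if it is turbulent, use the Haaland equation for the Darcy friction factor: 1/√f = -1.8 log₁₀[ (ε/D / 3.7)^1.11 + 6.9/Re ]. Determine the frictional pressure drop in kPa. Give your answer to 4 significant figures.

Q = 43.08 m³/h = 43.08/3600 = 0.01197 m³/s.
Cross-sectional area A = πD²/4 = π(0.06439)²/4 = 0.003256 m²; mean velocity V = Q/A = 0.01197/0.003256 = 3.675 m/s.
Reynolds number Re = ρVD/μ = 1796 · 3.675 · 0.06439 / 0.00415 = 1.024e+05.
Re > 4000 → turbulent. Relative roughness ε/D = 2e-06/0.06439 = 3.11e-05. Haaland: 1/√f = -1.8 log₁₀[(3.11e-05/3.7)^1.11 + 6.9/1.024e+05] = -1.8 log₁₀[2.32e-06 + 6.74e-05] = 7.482, so f = 0.01786.
Total minor-loss coefficient ΣK = 1·0.97 = 0.97.
ΔP = [f·L/D + ΣK]·(ρV²/2) = [0.01786·36.57/0.06439 + 0.97]·(1796·3.675²/2) = [10.14 + 0.97]·1.213e+04 = 1.348e+05 Pa.
ΔP = 1.348e+05 Pa = 134.8 kPa.

ΔP ≈ 134.8 kPa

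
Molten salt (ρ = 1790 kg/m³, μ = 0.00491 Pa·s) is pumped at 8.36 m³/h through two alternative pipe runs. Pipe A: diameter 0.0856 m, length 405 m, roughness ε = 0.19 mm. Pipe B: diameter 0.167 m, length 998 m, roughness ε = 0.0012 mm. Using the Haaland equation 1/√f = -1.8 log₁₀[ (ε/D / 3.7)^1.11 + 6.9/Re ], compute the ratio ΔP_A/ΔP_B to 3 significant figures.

ΔP_A/ΔP_B ≈ 10.6

Pipe A: V = Q/A = 0.002322/0.005755 = 0.4035 m/s; Re = 1.259e+04; ε/D = 0.00222; Haaland → f = 0.03233; ΔP_A = f(L/D)(ρV²/2) = 2.229e+04 Pa.
Pipe B: V = Q/A = 0.002322/0.0219 = 0.106 m/s; Re = 6455; ε/D = 7.19e-06; Haaland → f = 0.03497; ΔP_B = f(L/D)(ρV²/2) = 2102 Pa.
ΔP_A/ΔP_B = 2.229e+04/2102 = 10.6.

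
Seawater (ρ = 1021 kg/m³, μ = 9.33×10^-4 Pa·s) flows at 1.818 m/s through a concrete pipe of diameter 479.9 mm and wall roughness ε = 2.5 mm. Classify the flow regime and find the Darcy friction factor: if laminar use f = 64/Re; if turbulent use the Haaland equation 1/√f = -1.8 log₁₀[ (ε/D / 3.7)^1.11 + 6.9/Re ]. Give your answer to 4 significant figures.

Re = ρVD/μ = 1021·1.818·0.4799/0.000933 = 9.547e+05.
Re > 4000 → turbulent. ε/D = 0.0025/0.4799 = 0.00521; Haaland: 1/√f = -1.8 log₁₀[0.000684 + 7.23e-06] = 5.689, so f = 0.0309.

f ≈ 0.03090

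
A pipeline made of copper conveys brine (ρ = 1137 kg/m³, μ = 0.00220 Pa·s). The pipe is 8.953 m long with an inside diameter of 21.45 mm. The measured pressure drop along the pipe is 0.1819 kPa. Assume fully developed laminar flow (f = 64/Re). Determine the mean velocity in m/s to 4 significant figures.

V ≈ 0.1328 m/s

For laminar flow, f = 64/Re with Re = ρVD/μ, so Darcy-Weisbach reduces to ΔP = 32μLV/D². Solving for V: V = ΔP·D²/(32μL) = 181.9·(0.02145)²/(32·0.0022·8.953) = 0.1328 m/s.
Check: Re = ρVD/μ = 1137·0.1328·0.02145/0.0022 = 1472 < 2300, so the laminar assumption holds.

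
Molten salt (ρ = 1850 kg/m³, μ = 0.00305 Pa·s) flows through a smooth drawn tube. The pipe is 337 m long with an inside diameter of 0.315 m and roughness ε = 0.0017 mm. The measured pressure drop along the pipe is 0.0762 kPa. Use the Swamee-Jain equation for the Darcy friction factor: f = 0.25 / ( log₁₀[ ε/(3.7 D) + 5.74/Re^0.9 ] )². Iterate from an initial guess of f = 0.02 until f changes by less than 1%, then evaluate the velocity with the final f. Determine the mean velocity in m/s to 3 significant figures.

Rearranging Darcy-Weisbach: V = √(2·ΔP·D/(f·L·ρ)). With ε/D = 1.7e-06/0.315 = 5.4e-06, iterate starting from f = 0.02:
  f = 0.02 → V = √(2·76.2·0.315/(0.02·337·1850)) = 0.06205 m/s; Re = ρVD/μ = 1.186e+04; f → 0.02958
  f = 0.02958 → V = 0.05102 m/s; Re = 9748; f → 0.0312
  f = 0.0312 → V = 0.04968 m/s; Re = 9492; f → 0.03143
Converged (Δf/f < 1%). With the final f = 0.03143: V = √(2·76.2·0.315/(0.03143·337·1850)) = 0.0495 m/s.

V ≈ 0.0495 m/s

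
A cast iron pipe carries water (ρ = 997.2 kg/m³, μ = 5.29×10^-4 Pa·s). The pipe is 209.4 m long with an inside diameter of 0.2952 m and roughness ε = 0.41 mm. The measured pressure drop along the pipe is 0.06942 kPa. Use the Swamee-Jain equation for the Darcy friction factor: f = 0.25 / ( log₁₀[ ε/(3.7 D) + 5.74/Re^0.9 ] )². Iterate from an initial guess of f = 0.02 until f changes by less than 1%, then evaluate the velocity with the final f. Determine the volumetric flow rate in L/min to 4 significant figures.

Rearranging Darcy-Weisbach: V = √(2·ΔP·D/(f·L·ρ)). With ε/D = 0.00041/0.2952 = 0.00139, iterate starting from f = 0.02:
  f = 0.02 → V = √(2·69.42·0.2952/(0.02·209.4·997.2)) = 0.09907 m/s; Re = ρVD/μ = 5.513e+04; f → 0.02497
  f = 0.02497 → V = 0.08865 m/s; Re = 4.933e+04; f → 0.0253
  f = 0.0253 → V = 0.08809 m/s; Re = 4.902e+04; f → 0.02531
Converged (Δf/f < 1%). With the final f = 0.02531: V = √(2·69.42·0.2952/(0.02531·209.4·997.2)) = 0.08805 m/s.
Q = V·A = 0.08805·(π/4·0.2952²) = 0.006027 m³/s = 361.6 L/min.

Q ≈ 361.6 L/min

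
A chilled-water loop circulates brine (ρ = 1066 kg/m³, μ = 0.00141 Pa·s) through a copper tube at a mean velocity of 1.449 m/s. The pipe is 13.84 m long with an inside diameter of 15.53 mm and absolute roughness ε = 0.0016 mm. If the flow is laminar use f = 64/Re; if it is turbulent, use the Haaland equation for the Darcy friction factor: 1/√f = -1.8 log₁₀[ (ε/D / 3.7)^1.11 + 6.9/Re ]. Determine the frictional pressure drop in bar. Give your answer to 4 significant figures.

Reynolds number Re = ρVD/μ = 1066 · 1.449 · 0.01553 / 0.00141 = 1.701e+04.
Re > 4000 → turbulent. Relative roughness ε/D = 1.6e-06/0.01553 = 0.000103. Haaland: 1/√f = -1.8 log₁₀[(0.000103/3.7)^1.11 + 6.9/1.701e+04] = -1.8 log₁₀[8.78e-06 + 0.000406] = 6.089, so f = 0.02697.
Darcy-Weisbach: ΔP = f(L/D)(ρV²/2) = 0.02697·(13.84/0.01553)·(1066·1.449²/2) = 0.02697·891.2·1119 = 2.69e+04 Pa.
ΔP = 2.69e+04 Pa = 0.2690 bar.

ΔP ≈ 0.2690 bar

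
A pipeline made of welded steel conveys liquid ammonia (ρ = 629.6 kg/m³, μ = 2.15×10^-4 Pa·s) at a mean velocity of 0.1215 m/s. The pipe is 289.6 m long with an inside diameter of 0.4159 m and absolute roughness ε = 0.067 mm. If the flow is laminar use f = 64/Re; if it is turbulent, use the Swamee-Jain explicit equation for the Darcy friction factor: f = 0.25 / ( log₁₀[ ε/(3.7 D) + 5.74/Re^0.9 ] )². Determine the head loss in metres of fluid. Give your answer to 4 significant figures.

Reynolds number Re = ρVD/μ = 629.6 · 0.1215 · 0.4159 / 0.000215 = 1.48e+05.
Re > 4000 → turbulent. Relative roughness ε/D = 6.7e-05/0.4159 = 0.000161. Swamee-Jain: f = 0.25/(log₁₀[0.000161/3.7 + 5.74/1.48e+05^0.9])² = 0.25/(log₁₀[4.35e-05 + 0.000128])² = 0.25/(-3.767)² = 0.01762.
Darcy-Weisbach: ΔP = f(L/D)(ρV²/2) = 0.01762·(289.6/0.4159)·(629.6·0.1215²/2) = 0.01762·696.3·4.647 = 57.02 Pa.
Head loss h_f = ΔP/(ρg) = 57.02/(629.6·9.81) = 0.009232 m.

h_f ≈ 0.009232 m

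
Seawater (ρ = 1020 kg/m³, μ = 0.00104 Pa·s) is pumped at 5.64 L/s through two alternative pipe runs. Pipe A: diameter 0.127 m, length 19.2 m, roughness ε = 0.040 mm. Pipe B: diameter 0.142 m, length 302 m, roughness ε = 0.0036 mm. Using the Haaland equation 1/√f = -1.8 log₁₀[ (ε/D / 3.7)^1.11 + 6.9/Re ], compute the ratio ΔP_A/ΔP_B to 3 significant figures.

ΔP_A/ΔP_B ≈ 0.113

Pipe A: V = Q/A = 0.00564/0.01267 = 0.4452 m/s; Re = 5.546e+04; ε/D = 0.000315; Haaland → f = 0.02126; ΔP_A = f(L/D)(ρV²/2) = 324.9 Pa.
Pipe B: V = Q/A = 0.00564/0.01584 = 0.3561 m/s; Re = 4.96e+04; ε/D = 2.54e-05; Haaland → f = 0.02081; ΔP_B = f(L/D)(ρV²/2) = 2863 Pa.
ΔP_A/ΔP_B = 324.9/2863 = 0.113.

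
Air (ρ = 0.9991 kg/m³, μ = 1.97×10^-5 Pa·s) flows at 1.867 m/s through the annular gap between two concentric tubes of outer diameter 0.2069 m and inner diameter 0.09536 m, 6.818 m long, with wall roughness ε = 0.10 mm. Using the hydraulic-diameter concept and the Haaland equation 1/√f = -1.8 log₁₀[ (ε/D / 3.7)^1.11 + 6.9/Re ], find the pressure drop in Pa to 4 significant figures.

Hydraulic diameter D_h = 4A/P = D_o - D_i = 0.2069 - 0.09536 = 0.1115 m.
Re = ρVD_h/μ = 0.9991·1.867·0.1115/1.97e-05 = 1.056e+04.
ε/D_h = 0.0001/0.1115 = 0.000897; Haaland gives 1/√f = -1.8 log₁₀[9.7e-05+0.000653] = 5.625, so f = 0.03161.
ΔP = f(L/D_h)(ρV²/2) = 0.03161·6.818/0.1115·1.741 = 3.364 Pa.

ΔP ≈ 3.364 Pa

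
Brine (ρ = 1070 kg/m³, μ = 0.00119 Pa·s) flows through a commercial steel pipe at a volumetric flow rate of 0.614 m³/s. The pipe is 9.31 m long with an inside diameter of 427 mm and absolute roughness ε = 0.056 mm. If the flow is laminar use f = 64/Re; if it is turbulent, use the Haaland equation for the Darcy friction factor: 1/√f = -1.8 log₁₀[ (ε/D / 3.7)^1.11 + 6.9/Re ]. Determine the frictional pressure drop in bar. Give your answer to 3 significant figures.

Cross-sectional area A = πD²/4 = π(0.427)²/4 = 0.1432 m²; mean velocity V = Q/A = 0.614/0.1432 = 4.288 m/s.
Reynolds number Re = ρVD/μ = 1070 · 4.288 · 0.427 / 0.00119 = 1.646e+06.
Re > 4000 → turbulent. Relative roughness ε/D = 5.6e-05/0.427 = 0.000131. Haaland: 1/√f = -1.8 log₁₀[(0.000131/3.7)^1.11 + 6.9/1.646e+06] = -1.8 log₁₀[1.15e-05 + 4.19e-06] = 8.649, so f = 0.01337.
Darcy-Weisbach: ΔP = f(L/D)(ρV²/2) = 0.01337·(9.31/0.427)·(1070·4.288²/2) = 0.01337·21.8·9836 = 2867 Pa.
ΔP = 2867 Pa = 0.0287 bar.

ΔP ≈ 0.0287 bar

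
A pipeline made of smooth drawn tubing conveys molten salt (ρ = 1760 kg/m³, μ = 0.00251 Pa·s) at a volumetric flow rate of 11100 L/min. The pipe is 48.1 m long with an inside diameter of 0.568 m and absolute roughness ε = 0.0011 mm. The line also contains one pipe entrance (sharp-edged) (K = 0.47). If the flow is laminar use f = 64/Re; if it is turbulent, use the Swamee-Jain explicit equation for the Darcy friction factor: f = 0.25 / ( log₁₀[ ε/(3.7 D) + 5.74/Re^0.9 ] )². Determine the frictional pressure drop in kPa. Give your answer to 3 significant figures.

Q = 11100 L/min = 11100/60000 = 0.185 m³/s.
Cross-sectional area A = πD²/4 = π(0.568)²/4 = 0.2534 m²; mean velocity V = Q/A = 0.185/0.2534 = 0.7301 m/s.
Reynolds number Re = ρVD/μ = 1760 · 0.7301 · 0.568 / 0.00251 = 2.908e+05.
Re > 4000 → turbulent. Relative roughness ε/D = 1.1e-06/0.568 = 1.94e-06. Swamee-Jain: f = 0.25/(log₁₀[1.94e-06/3.7 + 5.74/2.908e+05^0.9])² = 0.25/(log₁₀[5.23e-07 + 6.95e-05])² = 0.25/(-4.155)² = 0.01448.
Total minor-loss coefficient ΣK = 1·0.47 = 0.47.
ΔP = [f·L/D + ΣK]·(ρV²/2) = [0.01448·48.1/0.568 + 0.47]·(1760·0.7301²/2) = [1.226 + 0.47]·469.1 = 795.7 Pa.
ΔP = 795.7 Pa = 0.796 kPa.

ΔP ≈ 0.796 kPa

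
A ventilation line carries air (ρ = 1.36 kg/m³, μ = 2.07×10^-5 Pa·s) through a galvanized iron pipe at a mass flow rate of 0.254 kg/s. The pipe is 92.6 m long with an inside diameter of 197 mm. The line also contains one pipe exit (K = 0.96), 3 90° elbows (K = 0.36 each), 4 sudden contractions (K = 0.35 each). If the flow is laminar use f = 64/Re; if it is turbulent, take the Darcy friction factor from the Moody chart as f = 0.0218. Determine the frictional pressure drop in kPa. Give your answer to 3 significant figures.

ΔP ≈ 0.349 kPa

A = πD²/4 = π(0.197)²/4 = 0.03048 m²; mean velocity V = ṁ/(ρA) = 0.254/(1.36 · 0.03048) = 6.127 m/s.
Reynolds number Re = ρVD/μ = 1.36 · 6.127 · 0.197 / 2.07e-05 = 7.931e+04.
Re > 4000 → turbulent; use the Moody-chart value f = 0.0218.
Total minor-loss coefficient ΣK = 1·0.96 + 3·0.36 + 4·0.35 = 3.44.
ΔP = [f·L/D + ΣK]·(ρV²/2) = [0.0218·92.6/0.197 + 3.44]·(1.36·6.127²/2) = [10.25 + 3.44]·25.53 = 349.4 Pa.
ΔP = 349.4 Pa = 0.349 kPa.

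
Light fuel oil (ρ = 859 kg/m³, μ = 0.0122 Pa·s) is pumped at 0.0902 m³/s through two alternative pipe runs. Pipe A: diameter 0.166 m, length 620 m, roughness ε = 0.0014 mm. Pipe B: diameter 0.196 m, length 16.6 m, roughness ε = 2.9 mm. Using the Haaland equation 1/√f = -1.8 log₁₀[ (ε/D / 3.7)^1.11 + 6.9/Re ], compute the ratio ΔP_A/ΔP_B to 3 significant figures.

ΔP_A/ΔP_B ≈ 40.0

Pipe A: V = Q/A = 0.0902/0.02164 = 4.168 m/s; Re = 4.871e+04; ε/D = 8.43e-06; Haaland → f = 0.02085; ΔP_A = f(L/D)(ρV²/2) = 5.811e+05 Pa.
Pipe B: V = Q/A = 0.0902/0.03017 = 2.99 m/s; Re = 4.126e+04; ε/D = 0.0148; Haaland → f = 0.04463; ΔP_B = f(L/D)(ρV²/2) = 1.451e+04 Pa.
ΔP_A/ΔP_B = 5.811e+05/1.451e+04 = 40.0.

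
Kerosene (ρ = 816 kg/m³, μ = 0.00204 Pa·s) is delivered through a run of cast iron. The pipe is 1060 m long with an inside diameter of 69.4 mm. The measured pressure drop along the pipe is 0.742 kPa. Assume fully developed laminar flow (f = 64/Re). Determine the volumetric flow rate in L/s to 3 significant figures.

Q ≈ 0.195 L/s

For laminar flow, f = 64/Re with Re = ρVD/μ, so Darcy-Weisbach reduces to ΔP = 32μLV/D². Solving for V: V = ΔP·D²/(32μL) = 742·(0.0694)²/(32·0.00204·1060) = 0.05165 m/s.
Check: Re = ρVD/μ = 816·0.05165·0.0694/0.00204 = 1434 < 2300, so the laminar assumption holds.
Q = V·A = 0.05165·(π/4·0.0694²) = 0.0001954 m³/s = 0.195 L/s.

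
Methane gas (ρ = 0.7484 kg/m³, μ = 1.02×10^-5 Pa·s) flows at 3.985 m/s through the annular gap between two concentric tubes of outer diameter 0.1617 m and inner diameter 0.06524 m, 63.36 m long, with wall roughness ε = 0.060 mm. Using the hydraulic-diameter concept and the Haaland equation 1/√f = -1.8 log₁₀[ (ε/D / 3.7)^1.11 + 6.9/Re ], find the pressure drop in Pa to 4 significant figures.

ΔP ≈ 97.80 Pa

Hydraulic diameter D_h = 4A/P = D_o - D_i = 0.1617 - 0.06524 = 0.09646 m.
Re = ρVD_h/μ = 0.7484·3.985·0.09646/1.02e-05 = 2.82e+04.
ε/D_h = 6e-05/0.09646 = 0.000622; Haaland gives 1/√f = -1.8 log₁₀[6.46e-05+0.000245] = 6.317, so f = 0.02506.
ΔP = f(L/D_h)(ρV²/2) = 0.02506·63.36/0.09646·5.942 = 97.8 Pa.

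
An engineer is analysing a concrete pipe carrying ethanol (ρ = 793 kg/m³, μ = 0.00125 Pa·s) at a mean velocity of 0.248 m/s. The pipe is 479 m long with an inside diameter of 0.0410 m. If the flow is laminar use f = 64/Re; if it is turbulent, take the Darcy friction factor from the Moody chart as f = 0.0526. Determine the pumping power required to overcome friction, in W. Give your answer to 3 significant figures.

P ≈ 4.91 W

Reynolds number Re = ρVD/μ = 793 · 0.248 · 0.041 / 0.00125 = 6451.
Re > 4000 → turbulent; use the Moody-chart value f = 0.0526.
Darcy-Weisbach: ΔP = f(L/D)(ρV²/2) = 0.0526·(479/0.041)·(793·0.248²/2) = 0.0526·1.168e+04·24.39 = 1.499e+04 Pa.
Q = V·A = 0.248·0.00132 = 0.0003274 m³/s.
Pumping power P = QΔP = 0.0003274·1.499e+04 = 4.907 W = 4.91 W.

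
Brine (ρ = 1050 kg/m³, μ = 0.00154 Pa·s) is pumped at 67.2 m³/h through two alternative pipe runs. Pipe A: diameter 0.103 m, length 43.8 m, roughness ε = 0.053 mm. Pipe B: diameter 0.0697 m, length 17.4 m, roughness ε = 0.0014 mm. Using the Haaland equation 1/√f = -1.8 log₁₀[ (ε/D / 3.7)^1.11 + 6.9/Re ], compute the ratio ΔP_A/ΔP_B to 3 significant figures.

Pipe A: V = Q/A = 0.01867/0.008332 = 2.24 m/s; Re = 1.573e+05; ε/D = 0.000515; Haaland → f = 0.01913; ΔP_A = f(L/D)(ρV²/2) = 2.143e+04 Pa.
Pipe B: V = Q/A = 0.01867/0.003816 = 4.892 m/s; Re = 2.325e+05; ε/D = 2.01e-05; Haaland → f = 0.01519; ΔP_B = f(L/D)(ρV²/2) = 4.766e+04 Pa.
ΔP_A/ΔP_B = 2.143e+04/4.766e+04 = 0.450.

ΔP_A/ΔP_B ≈ 0.450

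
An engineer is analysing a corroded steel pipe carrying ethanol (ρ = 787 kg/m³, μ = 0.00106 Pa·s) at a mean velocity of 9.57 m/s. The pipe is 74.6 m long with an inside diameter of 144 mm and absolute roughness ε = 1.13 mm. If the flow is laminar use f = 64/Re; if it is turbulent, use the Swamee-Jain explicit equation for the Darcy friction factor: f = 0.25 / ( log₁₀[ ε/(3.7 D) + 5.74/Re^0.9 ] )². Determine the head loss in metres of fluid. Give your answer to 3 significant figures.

h_f ≈ 84.9 m

Reynolds number Re = ρVD/μ = 787 · 9.57 · 0.144 / 0.00106 = 1.023e+06.
Re > 4000 → turbulent. Relative roughness ε/D = 0.00113/0.144 = 0.00785. Swamee-Jain: f = 0.25/(log₁₀[0.00785/3.7 + 5.74/1.023e+06^0.9])² = 0.25/(log₁₀[0.00212 + 2.24e-05])² = 0.25/(-2.669)² = 0.0351.
Darcy-Weisbach: ΔP = f(L/D)(ρV²/2) = 0.0351·(74.6/0.144)·(787·9.57²/2) = 0.0351·518.1·3.604e+04 = 6.553e+05 Pa.
Head loss h_f = ΔP/(ρg) = 6.553e+05/(787·9.81) = 84.9 m.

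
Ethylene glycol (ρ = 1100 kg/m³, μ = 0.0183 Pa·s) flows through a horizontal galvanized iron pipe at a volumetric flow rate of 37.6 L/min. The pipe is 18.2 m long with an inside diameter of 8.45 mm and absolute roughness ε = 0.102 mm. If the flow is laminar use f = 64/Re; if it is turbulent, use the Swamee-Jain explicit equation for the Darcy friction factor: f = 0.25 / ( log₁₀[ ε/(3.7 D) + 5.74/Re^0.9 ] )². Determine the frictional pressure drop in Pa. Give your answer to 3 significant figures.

ΔP ≈ 7.32×10^6 Pa

Q = 37.6 L/min = 37.6/60000 = 0.0006267 m³/s.
Cross-sectional area A = πD²/4 = π(0.00845)²/4 = 5.608e-05 m²; mean velocity V = Q/A = 0.0006267/5.608e-05 = 11.17 m/s.
Reynolds number Re = ρVD/μ = 1100 · 11.17 · 0.00845 / 0.0183 = 5676.
Re > 4000 → turbulent. Relative roughness ε/D = 0.000102/0.00845 = 0.0121. Swamee-Jain: f = 0.25/(log₁₀[0.0121/3.7 + 5.74/5676^0.9])² = 0.25/(log₁₀[0.00326 + 0.0024])² = 0.25/(-2.247)² = 0.04952.
Darcy-Weisbach: ΔP = f(L/D)(ρV²/2) = 0.04952·(18.2/0.00845)·(1100·11.17²/2) = 0.04952·2154·6.868e+04 = 7.325e+06 Pa.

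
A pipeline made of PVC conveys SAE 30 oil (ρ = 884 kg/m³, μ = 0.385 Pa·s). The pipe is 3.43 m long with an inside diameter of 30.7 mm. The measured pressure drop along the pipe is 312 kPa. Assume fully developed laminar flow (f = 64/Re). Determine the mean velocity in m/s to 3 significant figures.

V ≈ 6.96 m/s

For laminar flow, f = 64/Re with Re = ρVD/μ, so Darcy-Weisbach reduces to ΔP = 32μLV/D². Solving for V: V = ΔP·D²/(32μL) = 3.12e+05·(0.0307)²/(32·0.385·3.43) = 6.959 m/s.
Check: Re = ρVD/μ = 884·6.959·0.0307/0.385 = 490.5 < 2300, so the laminar assumption holds.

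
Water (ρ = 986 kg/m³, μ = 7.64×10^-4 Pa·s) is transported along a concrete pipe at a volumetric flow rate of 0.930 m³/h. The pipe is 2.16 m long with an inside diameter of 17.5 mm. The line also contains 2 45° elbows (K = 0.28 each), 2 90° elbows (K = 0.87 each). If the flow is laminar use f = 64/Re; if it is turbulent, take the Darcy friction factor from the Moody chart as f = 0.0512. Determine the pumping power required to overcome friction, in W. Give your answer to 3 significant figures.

Q = 0.930 m³/h = 0.930/3600 = 0.0002583 m³/s.
Cross-sectional area A = πD²/4 = π(0.0175)²/4 = 0.0002405 m²; mean velocity V = Q/A = 0.0002583/0.0002405 = 1.074 m/s.
Reynolds number Re = ρVD/μ = 986 · 1.074 · 0.0175 / 0.000764 = 2.426e+04.
Re > 4000 → turbulent; use the Moody-chart value f = 0.0512.
Total minor-loss coefficient ΣK = 2·0.28 + 2·0.87 = 2.3.
ΔP = [f·L/D + ΣK]·(ρV²/2) = [0.0512·2.16/0.0175 + 2.3]·(986·1.074²/2) = [6.32 + 2.3]·568.7 = 4902 Pa.
Pumping power P = QΔP = 0.0002583·4902 = 1.266 W = 1.27 W.

P ≈ 1.27 W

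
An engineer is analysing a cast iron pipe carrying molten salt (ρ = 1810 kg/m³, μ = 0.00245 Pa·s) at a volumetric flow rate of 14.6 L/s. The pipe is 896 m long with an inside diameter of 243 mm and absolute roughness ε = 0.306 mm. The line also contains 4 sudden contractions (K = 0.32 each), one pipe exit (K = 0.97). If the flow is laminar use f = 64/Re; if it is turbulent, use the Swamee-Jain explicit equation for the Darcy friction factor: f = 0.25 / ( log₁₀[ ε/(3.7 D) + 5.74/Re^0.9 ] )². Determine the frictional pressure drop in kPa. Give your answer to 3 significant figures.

ΔP ≈ 8.32 kPa

Q = 14.6 L/s = 14.6/1000 = 0.0146 m³/s.
Cross-sectional area A = πD²/4 = π(0.243)²/4 = 0.04638 m²; mean velocity V = Q/A = 0.0146/0.04638 = 0.3148 m/s.
Reynolds number Re = ρVD/μ = 1810 · 0.3148 · 0.243 / 0.00245 = 5.652e+04.
Re > 4000 → turbulent. Relative roughness ε/D = 0.000306/0.243 = 0.00126. Swamee-Jain: f = 0.25/(log₁₀[0.00126/3.7 + 5.74/5.652e+04^0.9])² = 0.25/(log₁₀[0.00034 + 0.000303])² = 0.25/(-3.191)² = 0.02455.
Total minor-loss coefficient ΣK = 4·0.32 + 1·0.97 = 2.25.
ΔP = [f·L/D + ΣK]·(ρV²/2) = [0.02455·896/0.243 + 2.25]·(1810·0.3148²/2) = [90.51 + 2.25]·89.69 = 8320 Pa.
ΔP = 8320 Pa = 8.32 kPa.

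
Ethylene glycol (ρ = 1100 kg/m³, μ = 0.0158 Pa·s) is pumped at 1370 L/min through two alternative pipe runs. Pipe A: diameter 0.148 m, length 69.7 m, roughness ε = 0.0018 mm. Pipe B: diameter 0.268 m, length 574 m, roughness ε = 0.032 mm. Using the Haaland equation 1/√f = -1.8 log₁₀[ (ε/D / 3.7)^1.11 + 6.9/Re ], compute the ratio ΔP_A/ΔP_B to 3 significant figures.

Pipe A: V = Q/A = 0.02283/0.0172 = 1.327 m/s; Re = 1.368e+04; ε/D = 1.22e-05; Haaland → f = 0.0284; ΔP_A = f(L/D)(ρV²/2) = 1.296e+04 Pa.
Pipe B: V = Q/A = 0.02283/0.05641 = 0.4048 m/s; Re = 7552; ε/D = 0.000119; Haaland → f = 0.03352; ΔP_B = f(L/D)(ρV²/2) = 6470 Pa.
ΔP_A/ΔP_B = 1.296e+04/6470 = 2.00.

ΔP_A/ΔP_B ≈ 2.00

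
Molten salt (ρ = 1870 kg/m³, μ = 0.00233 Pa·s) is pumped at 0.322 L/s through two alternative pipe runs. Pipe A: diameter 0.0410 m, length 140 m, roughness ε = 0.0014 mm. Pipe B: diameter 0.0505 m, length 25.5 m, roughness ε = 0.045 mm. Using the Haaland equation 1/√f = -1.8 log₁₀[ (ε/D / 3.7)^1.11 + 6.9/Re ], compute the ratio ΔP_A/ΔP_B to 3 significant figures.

ΔP_A/ΔP_B ≈ 14.3

Pipe A: V = Q/A = 0.000322/0.00132 = 0.2439 m/s; Re = 8025; ε/D = 3.41e-05; Haaland → f = 0.03287; ΔP_A = f(L/D)(ρV²/2) = 6242 Pa.
Pipe B: V = Q/A = 0.000322/0.002003 = 0.1608 m/s; Re = 6516; ε/D = 0.000891; Haaland → f = 0.03577; ΔP_B = f(L/D)(ρV²/2) = 436.5 Pa.
ΔP_A/ΔP_B = 6242/436.5 = 14.3.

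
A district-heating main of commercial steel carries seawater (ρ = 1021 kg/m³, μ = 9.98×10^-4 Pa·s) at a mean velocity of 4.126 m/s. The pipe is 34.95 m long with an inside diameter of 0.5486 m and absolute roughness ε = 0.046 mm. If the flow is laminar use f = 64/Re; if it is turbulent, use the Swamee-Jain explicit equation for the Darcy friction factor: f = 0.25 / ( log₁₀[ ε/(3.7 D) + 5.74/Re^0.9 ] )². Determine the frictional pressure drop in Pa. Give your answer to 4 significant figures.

Reynolds number Re = ρVD/μ = 1021 · 4.126 · 0.5486 / 0.000998 = 2.316e+06.
Re > 4000 → turbulent. Relative roughness ε/D = 4.6e-05/0.5486 = 8.38e-05. Swamee-Jain: f = 0.25/(log₁₀[8.38e-05/3.7 + 5.74/2.316e+06^0.9])² = 0.25/(log₁₀[2.27e-05 + 1.07e-05])² = 0.25/(-4.476)² = 0.01248.
Darcy-Weisbach: ΔP = f(L/D)(ρV²/2) = 0.01248·(34.95/0.5486)·(1021·4.126²/2) = 0.01248·63.71·8691 = 6908 Pa.

ΔP ≈ 6908 Pa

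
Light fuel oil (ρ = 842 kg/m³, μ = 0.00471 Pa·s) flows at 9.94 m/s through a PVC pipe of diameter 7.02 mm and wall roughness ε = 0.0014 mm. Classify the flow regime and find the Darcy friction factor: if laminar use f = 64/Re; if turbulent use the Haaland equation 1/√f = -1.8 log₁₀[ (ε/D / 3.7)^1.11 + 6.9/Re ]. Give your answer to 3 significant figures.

Re = ρVD/μ = 842·9.94·0.00702/0.00471 = 1.247e+04.
Re > 4000 → turbulent. ε/D = 1.4e-06/0.00702 = 0.000199; Haaland: 1/√f = -1.8 log₁₀[1.83e-05 + 0.000553] = 5.837, so f = 0.02935.

f ≈ 0.0293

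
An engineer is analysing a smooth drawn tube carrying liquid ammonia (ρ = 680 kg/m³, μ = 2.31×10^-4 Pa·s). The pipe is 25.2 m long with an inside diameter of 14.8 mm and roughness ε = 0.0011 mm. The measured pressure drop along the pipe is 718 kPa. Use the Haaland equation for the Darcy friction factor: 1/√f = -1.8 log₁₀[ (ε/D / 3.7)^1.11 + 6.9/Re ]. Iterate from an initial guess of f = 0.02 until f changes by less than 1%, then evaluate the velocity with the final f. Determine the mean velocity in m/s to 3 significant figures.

V ≈ 9.29 m/s

Rearranging Darcy-Weisbach: V = √(2·ΔP·D/(f·L·ρ)). With ε/D = 1.1e-06/0.0148 = 7.43e-05, iterate starting from f = 0.02:
  f = 0.02 → V = √(2·7.18e+05·0.0148/(0.02·25.2·680)) = 7.875 m/s; Re = ρVD/μ = 3.431e+05; f → 0.01471
  f = 0.01471 → V = 9.184 m/s; Re = 4.001e+05; f → 0.01439
  f = 0.01439 → V = 9.284 m/s; Re = 4.045e+05; f → 0.01437
Converged (Δf/f < 1%). With the final f = 0.01437: V = √(2·7.18e+05·0.0148/(0.01437·25.2·680)) = 9.291 m/s.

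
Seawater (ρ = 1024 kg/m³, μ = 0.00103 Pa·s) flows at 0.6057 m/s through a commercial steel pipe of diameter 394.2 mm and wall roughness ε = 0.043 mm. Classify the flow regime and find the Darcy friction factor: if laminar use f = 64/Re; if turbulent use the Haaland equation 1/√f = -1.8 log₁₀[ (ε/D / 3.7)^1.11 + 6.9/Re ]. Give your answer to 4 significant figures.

f ≈ 0.01583

Re = ρVD/μ = 1024·0.6057·0.3942/0.00103 = 2.374e+05.
Re > 4000 → turbulent. ε/D = 4.3e-05/0.3942 = 0.000109; Haaland: 1/√f = -1.8 log₁₀[9.36e-06 + 2.91e-05] = 7.948, so f = 0.01583.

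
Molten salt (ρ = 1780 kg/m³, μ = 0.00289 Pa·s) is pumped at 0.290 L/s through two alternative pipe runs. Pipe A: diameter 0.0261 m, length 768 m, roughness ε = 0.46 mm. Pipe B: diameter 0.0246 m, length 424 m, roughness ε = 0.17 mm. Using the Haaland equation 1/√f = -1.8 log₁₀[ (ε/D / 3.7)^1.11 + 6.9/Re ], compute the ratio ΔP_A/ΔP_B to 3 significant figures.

Pipe A: V = Q/A = 0.00029/0.000535 = 0.542 m/s; Re = 8713; ε/D = 0.0176; Haaland → f = 0.05084; ΔP_A = f(L/D)(ρV²/2) = 3.912e+05 Pa.
Pipe B: V = Q/A = 0.00029/0.0004753 = 0.6102 m/s; Re = 9245; ε/D = 0.00691; Haaland → f = 0.0401; ΔP_B = f(L/D)(ρV²/2) = 2.29e+05 Pa.
ΔP_A/ΔP_B = 3.912e+05/2.29e+05 = 1.71.

ΔP_A/ΔP_B ≈ 1.71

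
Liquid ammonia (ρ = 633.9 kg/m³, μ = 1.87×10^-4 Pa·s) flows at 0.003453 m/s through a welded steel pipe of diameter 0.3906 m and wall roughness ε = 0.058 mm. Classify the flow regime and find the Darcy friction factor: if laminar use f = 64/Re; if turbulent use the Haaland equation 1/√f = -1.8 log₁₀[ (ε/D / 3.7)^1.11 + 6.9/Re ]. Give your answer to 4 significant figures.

Re = ρVD/μ = 633.9·0.003453·0.3906/0.000187 = 4572.
Re > 4000 → turbulent. ε/D = 5.8e-05/0.3906 = 0.000148; Haaland: 1/√f = -1.8 log₁₀[1.32e-05 + 0.00151] = 5.071, so f = 0.03888.

f ≈ 0.03888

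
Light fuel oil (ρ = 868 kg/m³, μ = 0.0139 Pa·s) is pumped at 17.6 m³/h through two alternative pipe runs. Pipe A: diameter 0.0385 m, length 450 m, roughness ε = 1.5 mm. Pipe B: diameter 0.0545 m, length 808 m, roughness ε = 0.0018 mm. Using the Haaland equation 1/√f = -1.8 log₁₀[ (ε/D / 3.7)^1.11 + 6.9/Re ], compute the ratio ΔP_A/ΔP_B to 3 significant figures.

ΔP_A/ΔP_B ≈ 6.21

Pipe A: V = Q/A = 0.004889/0.001164 = 4.2 m/s; Re = 1.01e+04; ε/D = 0.039; Haaland → f = 0.06671; ΔP_A = f(L/D)(ρV²/2) = 5.968e+06 Pa.
Pipe B: V = Q/A = 0.004889/0.002333 = 2.096 m/s; Re = 7132; ε/D = 3.3e-05; Haaland → f = 0.03399; ΔP_B = f(L/D)(ρV²/2) = 9.606e+05 Pa.
ΔP_A/ΔP_B = 5.968e+06/9.606e+05 = 6.21.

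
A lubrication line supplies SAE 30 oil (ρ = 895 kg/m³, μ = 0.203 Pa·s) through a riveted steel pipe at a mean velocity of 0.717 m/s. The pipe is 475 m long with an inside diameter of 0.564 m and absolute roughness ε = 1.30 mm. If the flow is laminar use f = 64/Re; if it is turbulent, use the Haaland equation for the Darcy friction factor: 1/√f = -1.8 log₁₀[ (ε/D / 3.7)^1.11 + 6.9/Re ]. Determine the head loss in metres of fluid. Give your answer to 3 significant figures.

h_f ≈ 0.792 m

Reynolds number Re = ρVD/μ = 895 · 0.717 · 0.564 / 0.203 = 1783.
Re < 2300 → laminar flow, so f = 64/Re = 64/1783 = 0.0359 (the turbulent correlation is not needed).
Darcy-Weisbach: ΔP = f(L/D)(ρV²/2) = 0.0359·(475/0.564)·(895·0.717²/2) = 0.0359·842.2·230.1 = 6955 Pa.
Head loss h_f = ΔP/(ρg) = 6955/(895·9.81) = 0.792 m.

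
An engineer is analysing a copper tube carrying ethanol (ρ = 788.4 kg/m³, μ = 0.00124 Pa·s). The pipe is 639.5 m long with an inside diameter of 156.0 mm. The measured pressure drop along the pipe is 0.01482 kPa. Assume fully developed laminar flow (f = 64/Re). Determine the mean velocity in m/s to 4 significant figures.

For laminar flow, f = 64/Re with Re = ρVD/μ, so Darcy-Weisbach reduces to ΔP = 32μLV/D². Solving for V: V = ΔP·D²/(32μL) = 14.82·(0.156)²/(32·0.00124·639.5) = 0.01421 m/s.
Check: Re = ρVD/μ = 788.4·0.01421·0.156/0.00124 = 1410 < 2300, so the laminar assumption holds.

V ≈ 0.01421 m/s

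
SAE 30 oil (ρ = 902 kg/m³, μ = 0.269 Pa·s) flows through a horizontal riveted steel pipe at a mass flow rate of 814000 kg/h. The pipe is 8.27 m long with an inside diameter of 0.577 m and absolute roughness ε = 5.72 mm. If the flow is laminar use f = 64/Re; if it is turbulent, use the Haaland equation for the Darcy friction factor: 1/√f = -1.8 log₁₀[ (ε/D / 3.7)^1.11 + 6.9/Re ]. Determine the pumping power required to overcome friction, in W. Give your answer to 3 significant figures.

ṁ = 814000 kg/h = 814000/3600 = 226.1 kg/s.
A = πD²/4 = π(0.577)²/4 = 0.2615 m²; mean velocity V = ṁ/(ρA) = 226.1/(902 · 0.2615) = 0.9587 m/s.
Reynolds number Re = ρVD/μ = 902 · 0.9587 · 0.577 / 0.269 = 1855.
Re < 2300 → laminar flow, so f = 64/Re = 64/1855 = 0.0345 (the turbulent correlation is not needed).
Darcy-Weisbach: ΔP = f(L/D)(ρV²/2) = 0.0345·(8.27/0.577)·(902·0.9587²/2) = 0.0345·14.33·414.5 = 205 Pa.
Q = ṁ/ρ = 226.1/902 = 0.2507 m³/s.
Pumping power P = QΔP = 0.2507·205 = 51.39 W = 51.4 W.

P ≈ 51.4 W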